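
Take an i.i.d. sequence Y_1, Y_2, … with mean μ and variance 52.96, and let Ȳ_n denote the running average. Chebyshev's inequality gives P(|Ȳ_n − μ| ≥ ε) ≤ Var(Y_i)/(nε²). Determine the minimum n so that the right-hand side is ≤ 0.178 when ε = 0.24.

Require 52.96/(n·0.24²) ≤ 0.178, i.e. n ≥ 52.96/(0.178·0.24²) = 5165.418.
The smallest integer n is 5166.

5166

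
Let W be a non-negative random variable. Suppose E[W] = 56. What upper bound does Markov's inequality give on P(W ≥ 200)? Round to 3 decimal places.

0.280

Markov's inequality: for a non-negative random variable, P(W ≥ a) ≤ E[W]/a.
Here E[W] = 56 and a = 200, so the bound is 56/200 = 0.2800.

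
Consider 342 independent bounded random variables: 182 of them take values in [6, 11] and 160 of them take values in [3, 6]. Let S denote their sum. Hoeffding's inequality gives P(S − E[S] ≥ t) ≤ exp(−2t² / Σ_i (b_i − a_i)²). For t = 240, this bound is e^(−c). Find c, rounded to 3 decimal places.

Σ(b_i − a_i)² = 182·5² + 160·3² = 5990.
c = 2t² / 5990 = 2·240² / 5990 = 19.2321.

19.232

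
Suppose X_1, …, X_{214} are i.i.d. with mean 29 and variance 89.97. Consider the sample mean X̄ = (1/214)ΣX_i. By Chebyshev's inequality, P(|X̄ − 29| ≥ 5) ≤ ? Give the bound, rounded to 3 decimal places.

0.017

Var(X̄) = Var(X_i)/n = 89.97/214 = 0.42042.
Chebyshev: P(|X̄ − 29| ≥ 5) ≤ Var(X̄)/(5)² = 89.97/(214·5²) = 0.0168.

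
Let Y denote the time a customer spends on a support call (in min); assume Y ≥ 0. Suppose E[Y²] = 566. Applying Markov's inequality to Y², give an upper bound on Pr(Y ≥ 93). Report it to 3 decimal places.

0.065

Since Y ≥ 0, the event {Y ≥ 93} is the same as {Y² ≥ 8649}.
Markov's inequality applied to Y² gives Pr(Y² ≥ 8649) ≤ E[Y²]/8649 = 566/8649 = 0.0654.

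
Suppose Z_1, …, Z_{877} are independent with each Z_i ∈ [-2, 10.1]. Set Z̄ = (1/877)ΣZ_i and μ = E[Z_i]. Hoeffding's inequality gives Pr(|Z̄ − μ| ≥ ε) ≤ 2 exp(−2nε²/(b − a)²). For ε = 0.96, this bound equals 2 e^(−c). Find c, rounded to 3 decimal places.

c = 2nε²/(b − a)² = 2·877·0.96² / 12.1² = 11.0408.

11.041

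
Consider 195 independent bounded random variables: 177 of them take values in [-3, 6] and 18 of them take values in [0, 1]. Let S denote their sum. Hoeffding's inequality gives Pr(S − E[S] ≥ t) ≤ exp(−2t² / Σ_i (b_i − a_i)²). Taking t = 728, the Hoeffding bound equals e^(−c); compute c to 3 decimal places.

73.840

Σ(b_i − a_i)² = 177·9² + 18·1² = 14355.
c = 2t² / 14355 = 2·728² / 14355 = 73.8396.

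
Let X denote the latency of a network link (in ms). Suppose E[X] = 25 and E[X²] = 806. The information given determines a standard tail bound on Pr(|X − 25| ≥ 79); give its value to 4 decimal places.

0.0290

The first two moments determine the variance, so Chebyshev's inequality is the sharpest standard bound available.
Var(X) = E[X²] − (E[X])² = 806 − 625 = 181.
Chebyshev's inequality: Pr(|X − μ| ≥ t) ≤ Var(X)/t² = 181/6241 = 0.0290.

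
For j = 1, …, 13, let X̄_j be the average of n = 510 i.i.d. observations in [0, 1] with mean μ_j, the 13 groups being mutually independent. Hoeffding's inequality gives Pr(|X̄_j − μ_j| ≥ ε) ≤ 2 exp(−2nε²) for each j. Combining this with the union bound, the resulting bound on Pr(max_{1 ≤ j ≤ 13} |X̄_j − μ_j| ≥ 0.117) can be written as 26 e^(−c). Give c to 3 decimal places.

13.963

Union bound over the 13 events: Pr(max_{1 ≤ j ≤ 13} |X̄_j − μ_j| ≥ 0.117) ≤ 13·2·exp(−2nε²) = 26 exp(−2·510·0.117²).
So c = 2·510·0.117² = 13.9628.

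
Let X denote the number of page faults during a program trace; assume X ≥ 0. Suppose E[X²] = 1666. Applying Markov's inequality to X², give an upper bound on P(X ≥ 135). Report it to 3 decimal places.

0.091

Since X ≥ 0, the event {X ≥ 135} is the same as {X² ≥ 18225}.
Markov's inequality applied to X² gives P(X² ≥ 18225) ≤ E[X²]/18225 = 1666/18225 = 0.0914.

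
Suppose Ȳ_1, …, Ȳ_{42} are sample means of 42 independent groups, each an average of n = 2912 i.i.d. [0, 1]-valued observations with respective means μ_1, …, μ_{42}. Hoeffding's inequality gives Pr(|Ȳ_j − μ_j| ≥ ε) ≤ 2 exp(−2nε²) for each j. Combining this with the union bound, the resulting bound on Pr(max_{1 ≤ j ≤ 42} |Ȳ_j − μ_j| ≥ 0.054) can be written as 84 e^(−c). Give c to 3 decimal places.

16.983

Union bound over the 42 events: Pr(max_{1 ≤ j ≤ 42} |Ȳ_j − μ_j| ≥ 0.054) ≤ 42·2·exp(−2nε²) = 84 exp(−2·2912·0.054²).
So c = 2·2912·0.054² = 16.9828.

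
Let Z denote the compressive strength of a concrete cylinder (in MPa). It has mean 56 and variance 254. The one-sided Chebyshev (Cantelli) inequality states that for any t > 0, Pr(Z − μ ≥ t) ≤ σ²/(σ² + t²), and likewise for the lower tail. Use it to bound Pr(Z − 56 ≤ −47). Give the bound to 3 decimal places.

Here σ² = 254 and t = 47, so σ² + t² = 2463.
Cantelli's bound: 254/2463 = 0.1031.

0.103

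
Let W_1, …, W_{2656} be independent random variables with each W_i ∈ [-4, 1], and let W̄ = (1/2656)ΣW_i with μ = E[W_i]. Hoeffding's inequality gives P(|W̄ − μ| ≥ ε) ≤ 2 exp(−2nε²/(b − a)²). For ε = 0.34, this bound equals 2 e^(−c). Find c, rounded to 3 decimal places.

c = 2nε²/(b − a)² = 2·2656·0.34² / 5² = 24.5627.

24.563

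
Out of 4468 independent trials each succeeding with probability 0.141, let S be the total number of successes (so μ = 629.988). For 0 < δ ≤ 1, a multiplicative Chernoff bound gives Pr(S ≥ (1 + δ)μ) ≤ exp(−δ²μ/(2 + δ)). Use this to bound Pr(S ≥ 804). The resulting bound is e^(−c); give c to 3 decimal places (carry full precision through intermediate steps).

21.116

Write 804 = (1 + δ)μ, so δ = 804/629.988 − 1 = 0.2762148…
Then the exponent is δ²μ/(2 + δ) = (804 − μ)² / (μ·(2 + δ)) = 21.116060.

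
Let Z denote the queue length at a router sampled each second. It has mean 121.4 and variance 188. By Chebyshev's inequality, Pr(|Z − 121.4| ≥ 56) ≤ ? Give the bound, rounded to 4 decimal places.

Chebyshev: Pr(|Z − μ| ≥ t) ≤ Var(Z)/t².
Bound = 188 / 3136 = 0.0599.

0.0599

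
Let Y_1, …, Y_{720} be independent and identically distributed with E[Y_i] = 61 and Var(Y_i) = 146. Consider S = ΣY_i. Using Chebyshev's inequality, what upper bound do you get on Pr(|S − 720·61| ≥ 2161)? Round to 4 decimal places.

Var(S) = n·Var(Y_i) = 720·146 = 105120.
Chebyshev: Pr(|S − 720·61| ≥ 2161) ≤ Var(S)/2161² = 105120/4669921 = 0.0225.

0.0225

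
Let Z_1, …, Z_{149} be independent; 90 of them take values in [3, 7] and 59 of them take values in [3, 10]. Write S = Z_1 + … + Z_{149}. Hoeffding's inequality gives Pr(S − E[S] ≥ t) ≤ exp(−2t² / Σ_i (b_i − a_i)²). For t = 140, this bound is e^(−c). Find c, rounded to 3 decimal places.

Σ(b_i − a_i)² = 90·4² + 59·7² = 4331.
c = 2t² / 4331 = 2·140² / 4331 = 9.0510.

9.051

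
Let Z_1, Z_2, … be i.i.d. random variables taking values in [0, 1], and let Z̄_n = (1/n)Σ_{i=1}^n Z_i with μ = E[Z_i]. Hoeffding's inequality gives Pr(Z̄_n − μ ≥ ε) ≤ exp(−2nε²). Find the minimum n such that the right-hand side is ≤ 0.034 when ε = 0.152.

Require exp(−2nε²) ≤ 0.034, i.e. 2nε² ≥ ln(1/0.034) = 3.381395.
So n ≥ 3.381395 / (2·0.152²) = 73.178.
The smallest integer n is 74.

74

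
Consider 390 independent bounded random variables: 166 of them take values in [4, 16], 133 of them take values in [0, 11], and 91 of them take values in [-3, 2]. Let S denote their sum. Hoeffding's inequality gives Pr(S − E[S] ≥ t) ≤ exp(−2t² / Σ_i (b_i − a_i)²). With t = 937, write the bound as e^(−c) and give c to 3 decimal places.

Σ(b_i − a_i)² = 166·12² + 133·11² + 91·5² = 42272.
c = 2t² / 42272 = 2·937² / 42272 = 41.5390.

41.539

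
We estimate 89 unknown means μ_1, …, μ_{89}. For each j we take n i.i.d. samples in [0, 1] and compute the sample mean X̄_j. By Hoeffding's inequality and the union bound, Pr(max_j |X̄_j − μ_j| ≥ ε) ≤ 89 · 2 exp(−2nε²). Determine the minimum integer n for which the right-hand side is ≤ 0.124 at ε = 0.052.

1345

Need 2·89·exp(−2nε²) ≤ 0.124, i.e. exp(−2nε²) ≤ 0.124/178.
So 2nε² ≥ ln(178/0.124) = 7.269257.
Hence n ≥ 7.269257/(2·0.052²) = 1344.167.
The smallest integer n is 1345.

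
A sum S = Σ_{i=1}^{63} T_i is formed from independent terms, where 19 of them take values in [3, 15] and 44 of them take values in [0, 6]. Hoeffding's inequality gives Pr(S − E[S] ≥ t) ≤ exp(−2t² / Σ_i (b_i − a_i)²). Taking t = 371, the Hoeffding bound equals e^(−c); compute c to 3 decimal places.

Σ(b_i − a_i)² = 19·12² + 44·6² = 4320.
c = 2t² / 4320 = 2·371² / 4320 = 63.7227.

63.723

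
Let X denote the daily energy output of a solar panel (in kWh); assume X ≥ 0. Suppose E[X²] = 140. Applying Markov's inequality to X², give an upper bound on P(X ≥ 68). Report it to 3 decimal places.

0.030

Since X ≥ 0, the event {X ≥ 68} is the same as {X² ≥ 4624}.
Markov's inequality applied to X² gives P(X² ≥ 4624) ≤ E[X²]/4624 = 140/4624 = 0.0303.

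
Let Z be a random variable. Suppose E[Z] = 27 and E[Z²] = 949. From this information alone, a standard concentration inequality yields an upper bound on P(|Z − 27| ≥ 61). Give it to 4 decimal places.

0.0591

The first two moments determine the variance, so Chebyshev's inequality is the sharpest standard bound available.
Var(Z) = E[Z²] − (E[Z])² = 949 − 729 = 220.
Chebyshev's inequality: P(|Z − μ| ≥ t) ≤ Var(Z)/t² = 220/3721 = 0.0591.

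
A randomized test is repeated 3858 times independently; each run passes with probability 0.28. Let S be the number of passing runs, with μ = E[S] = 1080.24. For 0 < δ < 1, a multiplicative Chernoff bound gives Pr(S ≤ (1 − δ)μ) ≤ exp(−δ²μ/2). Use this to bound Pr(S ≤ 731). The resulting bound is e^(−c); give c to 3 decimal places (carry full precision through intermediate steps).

Write 731 = (1 − δ)μ, so δ = 1 − 731/1080.24 = 0.3232985…
Then the exponent is δ²μ/2 = (μ − 731)²/(2μ) = 56.454389.

56.454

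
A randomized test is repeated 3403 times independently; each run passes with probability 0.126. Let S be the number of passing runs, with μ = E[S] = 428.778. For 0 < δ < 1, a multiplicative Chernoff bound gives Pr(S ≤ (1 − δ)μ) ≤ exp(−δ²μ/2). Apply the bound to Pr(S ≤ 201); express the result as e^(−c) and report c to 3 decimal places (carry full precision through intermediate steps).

Write 201 = (1 − δ)μ, so δ = 1 − 201/428.778 = 0.5312259…
Then the exponent is δ²μ/2 = (μ − 201)²/(2μ) = 60.500792.

60.501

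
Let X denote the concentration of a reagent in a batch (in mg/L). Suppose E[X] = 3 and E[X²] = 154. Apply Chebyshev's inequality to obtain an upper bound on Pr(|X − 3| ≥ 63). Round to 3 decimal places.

0.037

Var(X) = E[X²] − (E[X])² = 154 − 9 = 145.
Chebyshev's inequality: Pr(|X − μ| ≥ t) ≤ Var(X)/t² = 145/3969 = 0.0365.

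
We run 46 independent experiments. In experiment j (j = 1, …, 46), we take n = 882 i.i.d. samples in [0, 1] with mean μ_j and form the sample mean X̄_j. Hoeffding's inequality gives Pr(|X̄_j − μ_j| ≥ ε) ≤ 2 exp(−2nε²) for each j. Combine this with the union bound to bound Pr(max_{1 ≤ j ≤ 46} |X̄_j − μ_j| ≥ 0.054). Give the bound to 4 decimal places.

Per-experiment Hoeffding bound: 2·exp(−2·882·0.054²) = 2·exp(−5.14382) = 0.011671.
Union bound over 46 events: 46·0.011671 = 0.53685.

0.5369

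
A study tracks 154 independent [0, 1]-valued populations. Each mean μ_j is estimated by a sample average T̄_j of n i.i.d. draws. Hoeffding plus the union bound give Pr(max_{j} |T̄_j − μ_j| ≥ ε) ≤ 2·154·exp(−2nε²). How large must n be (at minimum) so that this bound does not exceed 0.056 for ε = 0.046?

2036

Need 2·154·exp(−2nε²) ≤ 0.056, i.e. exp(−2nε²) ≤ 0.056/308.
So 2nε² ≥ ln(308/0.056) = 8.612503.
Hence n ≥ 8.612503/(2·0.046²) = 2035.091.
The smallest integer n is 2036.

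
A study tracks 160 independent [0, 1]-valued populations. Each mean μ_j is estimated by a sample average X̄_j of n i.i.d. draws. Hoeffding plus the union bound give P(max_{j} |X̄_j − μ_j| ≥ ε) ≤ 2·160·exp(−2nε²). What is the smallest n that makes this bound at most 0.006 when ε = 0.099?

556

Need 2·160·exp(−2nε²) ≤ 0.006, i.e. exp(−2nε²) ≤ 0.006/320.
So 2nε² ≥ ln(320/0.006) = 10.884317.
Hence n ≥ 10.884317/(2·0.099²) = 555.266.
The smallest integer n is 556.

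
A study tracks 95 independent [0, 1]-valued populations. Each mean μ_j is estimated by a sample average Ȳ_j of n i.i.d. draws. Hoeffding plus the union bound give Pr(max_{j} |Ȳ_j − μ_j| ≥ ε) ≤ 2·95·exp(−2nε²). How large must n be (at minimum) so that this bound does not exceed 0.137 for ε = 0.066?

Need 2·95·exp(−2nε²) ≤ 0.137, i.e. exp(−2nε²) ≤ 0.137/190.
So 2nε² ≥ ln(190/0.137) = 7.234798.
Hence n ≥ 7.234798/(2·0.066²) = 830.441.
The smallest integer n is 831.

831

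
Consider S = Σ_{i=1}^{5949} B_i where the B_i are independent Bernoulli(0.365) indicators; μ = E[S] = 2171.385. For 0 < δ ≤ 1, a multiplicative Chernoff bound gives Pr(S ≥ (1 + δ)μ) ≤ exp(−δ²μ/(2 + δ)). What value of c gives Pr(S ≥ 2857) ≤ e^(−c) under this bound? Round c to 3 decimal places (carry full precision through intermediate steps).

93.483

Write 2857 = (1 + δ)μ, so δ = 2857/2171.385 − 1 = 0.3157501…
Then the exponent is δ²μ/(2 + δ) = (2857 − μ)² / (μ·(2 + δ)) = 93.482883.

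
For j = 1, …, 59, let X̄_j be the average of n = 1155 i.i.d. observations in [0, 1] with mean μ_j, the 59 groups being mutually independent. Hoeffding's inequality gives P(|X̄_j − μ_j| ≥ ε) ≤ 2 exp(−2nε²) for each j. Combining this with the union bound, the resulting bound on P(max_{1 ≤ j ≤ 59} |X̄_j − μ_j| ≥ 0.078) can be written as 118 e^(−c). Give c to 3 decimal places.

Union bound over the 59 events: P(max_{1 ≤ j ≤ 59} |X̄_j − μ_j| ≥ 0.078) ≤ 59·2·exp(−2nε²) = 118 exp(−2·1155·0.078²).
So c = 2·1155·0.078² = 14.0540.

14.054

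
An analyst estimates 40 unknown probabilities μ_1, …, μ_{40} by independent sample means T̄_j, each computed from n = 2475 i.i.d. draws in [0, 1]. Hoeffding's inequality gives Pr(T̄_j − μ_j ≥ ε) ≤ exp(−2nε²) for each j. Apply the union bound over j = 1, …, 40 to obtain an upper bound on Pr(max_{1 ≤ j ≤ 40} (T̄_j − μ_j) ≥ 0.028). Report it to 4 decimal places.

0.8254

Per-experiment Hoeffding bound: exp(−2·2475·0.028²) = exp(−3.88080) = 0.020634.
Union bound over 40 events: 40·0.020634 = 0.82537.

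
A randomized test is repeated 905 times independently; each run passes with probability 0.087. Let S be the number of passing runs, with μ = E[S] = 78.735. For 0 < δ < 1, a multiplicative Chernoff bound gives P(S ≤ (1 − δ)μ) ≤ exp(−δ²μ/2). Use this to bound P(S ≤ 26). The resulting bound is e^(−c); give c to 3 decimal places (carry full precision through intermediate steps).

Write 26 = (1 − δ)μ, so δ = 1 − 26/78.735 = 0.6697784…
Then the exponent is δ²μ/2 = (μ − 26)²/(2μ) = 17.660381.

17.660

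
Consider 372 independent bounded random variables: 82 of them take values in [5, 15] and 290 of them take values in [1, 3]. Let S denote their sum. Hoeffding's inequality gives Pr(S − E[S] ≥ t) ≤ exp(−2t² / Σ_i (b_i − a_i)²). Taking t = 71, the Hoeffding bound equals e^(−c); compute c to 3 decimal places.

1.077

Σ(b_i − a_i)² = 82·10² + 290·2² = 9360.
c = 2t² / 9360 = 2·71² / 9360 = 1.0771.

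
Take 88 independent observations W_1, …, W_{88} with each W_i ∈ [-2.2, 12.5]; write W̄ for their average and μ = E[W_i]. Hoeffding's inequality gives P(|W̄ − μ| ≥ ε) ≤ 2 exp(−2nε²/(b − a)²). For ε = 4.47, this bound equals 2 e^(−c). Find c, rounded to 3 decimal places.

16.274

c = 2nε²/(b − a)² = 2·88·4.47² / 14.7² = 16.2740.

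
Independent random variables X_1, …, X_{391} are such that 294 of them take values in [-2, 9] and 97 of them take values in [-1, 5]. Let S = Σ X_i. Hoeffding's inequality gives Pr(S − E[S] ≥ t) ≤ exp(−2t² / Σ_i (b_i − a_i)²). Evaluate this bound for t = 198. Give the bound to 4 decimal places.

0.1344

Σ(b_i − a_i)² = 294·11² + 97·6² = 39066.
Exponent = 2·198² / 39066 = 2.00706.
Bound = exp(−2.00706) = 0.13438.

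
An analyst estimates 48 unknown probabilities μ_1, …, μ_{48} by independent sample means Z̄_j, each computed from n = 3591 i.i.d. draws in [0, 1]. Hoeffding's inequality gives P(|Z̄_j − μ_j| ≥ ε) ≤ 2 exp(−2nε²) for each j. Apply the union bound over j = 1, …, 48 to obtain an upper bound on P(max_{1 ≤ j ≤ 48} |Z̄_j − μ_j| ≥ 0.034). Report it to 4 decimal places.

0.0238

Per-experiment Hoeffding bound: 2·exp(−2·3591·0.034²) = 2·exp(−8.30239) = 0.00049585.
Union bound over 48 events: 48·0.00049585 = 0.02380.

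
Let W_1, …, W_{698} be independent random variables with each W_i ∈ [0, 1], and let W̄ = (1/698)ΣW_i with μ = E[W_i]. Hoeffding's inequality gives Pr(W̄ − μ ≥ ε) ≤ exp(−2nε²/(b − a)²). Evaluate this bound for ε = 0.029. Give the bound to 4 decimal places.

0.3091

Exponent: 2nε²/(b − a)² = 2·698·0.029² / 1² = 1.17404.
Bound = exp(−1.17404) = 0.30912.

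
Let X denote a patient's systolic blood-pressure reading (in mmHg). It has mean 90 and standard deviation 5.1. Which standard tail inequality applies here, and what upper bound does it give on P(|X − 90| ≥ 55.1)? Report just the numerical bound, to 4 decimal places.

Mean and variance are known, so Chebyshev's inequality applies.
Chebyshev: P(|X − μ| ≥ t) ≤ Var(X)/t².
Var(X) = σ² = 5.1² = 26.01.
Bound = 26.01 / 3036.01 = 0.0086.

0.0086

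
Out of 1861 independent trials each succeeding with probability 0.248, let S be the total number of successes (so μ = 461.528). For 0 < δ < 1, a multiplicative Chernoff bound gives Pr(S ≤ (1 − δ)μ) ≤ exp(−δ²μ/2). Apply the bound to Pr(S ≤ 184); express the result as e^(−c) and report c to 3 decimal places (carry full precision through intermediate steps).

Write 184 = (1 − δ)μ, so δ = 1 − 184/461.528 = 0.6013243…
Then the exponent is δ²μ/2 = (μ − 184)²/(2μ) = 83.442165.

83.442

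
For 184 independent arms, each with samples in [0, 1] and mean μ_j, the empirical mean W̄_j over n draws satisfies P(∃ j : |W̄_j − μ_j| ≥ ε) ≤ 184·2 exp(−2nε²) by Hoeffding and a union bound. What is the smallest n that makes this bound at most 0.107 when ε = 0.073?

Need 2·184·exp(−2nε²) ≤ 0.107, i.e. exp(−2nε²) ≤ 0.107/368.
So 2nε² ≥ ln(368/0.107) = 8.143009.
Hence n ≥ 8.143009/(2·0.073²) = 764.028.
The smallest integer n is 765.

765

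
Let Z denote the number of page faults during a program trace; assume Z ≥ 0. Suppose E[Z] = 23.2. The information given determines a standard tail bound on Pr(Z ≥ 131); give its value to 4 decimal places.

0.1771

Only the mean of a non-negative variable is known, so Markov's inequality is the applicable tail bound.
Markov's inequality: for a non-negative random variable, Pr(Z ≥ a) ≤ E[Z]/a.
Here E[Z] = 23.2 and a = 131, so the bound is 23.2/131 = 0.1771.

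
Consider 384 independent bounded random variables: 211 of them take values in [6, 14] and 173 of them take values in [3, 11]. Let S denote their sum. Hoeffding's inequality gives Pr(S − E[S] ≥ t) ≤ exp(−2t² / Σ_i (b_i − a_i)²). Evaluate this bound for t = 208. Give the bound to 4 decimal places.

0.0296

Σ(b_i − a_i)² = 211·8² + 173·8² = 24576.
Exponent = 2·208² / 24576 = 3.52083.
Bound = exp(−3.52083) = 0.02957.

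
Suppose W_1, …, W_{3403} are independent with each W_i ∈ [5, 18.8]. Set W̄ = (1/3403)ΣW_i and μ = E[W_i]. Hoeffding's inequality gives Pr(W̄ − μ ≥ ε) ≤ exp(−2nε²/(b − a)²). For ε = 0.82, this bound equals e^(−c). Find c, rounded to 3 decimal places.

c = 2nε²/(b − a)² = 2·3403·0.82² / 13.8² = 24.0304.

24.030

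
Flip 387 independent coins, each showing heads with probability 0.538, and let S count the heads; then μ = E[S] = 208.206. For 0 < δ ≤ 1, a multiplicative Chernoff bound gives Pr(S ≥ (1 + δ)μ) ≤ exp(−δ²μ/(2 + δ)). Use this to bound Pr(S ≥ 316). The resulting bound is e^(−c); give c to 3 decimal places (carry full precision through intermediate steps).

22.166

Write 316 = (1 + δ)μ, so δ = 316/208.206 − 1 = 0.5177276…
Then the exponent is δ²μ/(2 + δ) = (316 − μ)² / (μ·(2 + δ)) = 22.165993.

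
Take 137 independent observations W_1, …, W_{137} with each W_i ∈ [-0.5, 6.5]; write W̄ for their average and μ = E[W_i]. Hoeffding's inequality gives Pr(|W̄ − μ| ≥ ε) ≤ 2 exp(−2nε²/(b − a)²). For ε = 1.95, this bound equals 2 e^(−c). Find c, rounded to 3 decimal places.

c = 2nε²/(b − a)² = 2·137·1.95² / 7² = 21.2630.

21.263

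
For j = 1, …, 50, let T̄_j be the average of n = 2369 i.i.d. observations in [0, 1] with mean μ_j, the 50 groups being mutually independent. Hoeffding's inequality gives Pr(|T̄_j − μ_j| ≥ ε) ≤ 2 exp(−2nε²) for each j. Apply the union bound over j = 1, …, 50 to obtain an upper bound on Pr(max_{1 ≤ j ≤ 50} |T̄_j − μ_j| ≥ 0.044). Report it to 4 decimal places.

0.0104

Per-experiment Hoeffding bound: 2·exp(−2·2369·0.044²) = 2·exp(−9.17277) = 0.00020766.
Union bound over 50 events: 50·0.00020766 = 0.01038.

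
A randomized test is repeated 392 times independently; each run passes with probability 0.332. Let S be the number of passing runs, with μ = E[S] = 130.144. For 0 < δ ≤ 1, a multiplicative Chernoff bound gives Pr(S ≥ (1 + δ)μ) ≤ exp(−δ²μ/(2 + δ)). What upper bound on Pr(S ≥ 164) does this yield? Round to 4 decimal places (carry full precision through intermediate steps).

Write 164 = (1 + δ)μ, so δ = 164/130.144 − 1 = 0.2601426…
Then the exponent is δ²μ/(2 + δ) = (164 − μ)² / (μ·(2 + δ)) = 3.896829.
Bound = exp(−3.896829) = 0.02031.

0.0203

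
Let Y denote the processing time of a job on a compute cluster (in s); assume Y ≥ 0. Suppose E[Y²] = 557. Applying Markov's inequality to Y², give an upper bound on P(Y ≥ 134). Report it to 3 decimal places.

0.031

Since Y ≥ 0, the event {Y ≥ 134} is the same as {Y² ≥ 17956}.
Markov's inequality applied to Y² gives P(Y² ≥ 17956) ≤ E[Y²]/17956 = 557/17956 = 0.0310.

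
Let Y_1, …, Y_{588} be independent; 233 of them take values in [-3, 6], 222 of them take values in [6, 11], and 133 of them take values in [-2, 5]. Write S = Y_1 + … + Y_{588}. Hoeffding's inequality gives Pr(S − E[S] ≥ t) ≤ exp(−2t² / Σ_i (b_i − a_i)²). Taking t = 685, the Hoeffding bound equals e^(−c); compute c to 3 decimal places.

Σ(b_i − a_i)² = 233·9² + 222·5² + 133·7² = 30940.
c = 2t² / 30940 = 2·685² / 30940 = 30.3313.

30.331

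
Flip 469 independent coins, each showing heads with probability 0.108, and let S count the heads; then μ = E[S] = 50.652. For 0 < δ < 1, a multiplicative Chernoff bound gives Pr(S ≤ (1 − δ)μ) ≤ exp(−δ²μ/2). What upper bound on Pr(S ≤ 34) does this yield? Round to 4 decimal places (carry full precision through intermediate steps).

0.0648

Write 34 = (1 − δ)μ, so δ = 1 − 34/50.652 = 0.3287531…
Then the exponent is δ²μ/2 = (μ − 34)²/(2μ) = 2.737198.
Bound = exp(−2.737198) = 0.06475.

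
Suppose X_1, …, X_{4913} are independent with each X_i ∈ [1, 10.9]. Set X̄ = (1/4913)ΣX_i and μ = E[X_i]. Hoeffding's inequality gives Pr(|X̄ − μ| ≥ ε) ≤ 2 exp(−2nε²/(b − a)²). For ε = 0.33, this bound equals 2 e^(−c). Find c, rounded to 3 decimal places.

c = 2nε²/(b − a)² = 2·4913·0.33² / 9.9² = 10.9178.

10.918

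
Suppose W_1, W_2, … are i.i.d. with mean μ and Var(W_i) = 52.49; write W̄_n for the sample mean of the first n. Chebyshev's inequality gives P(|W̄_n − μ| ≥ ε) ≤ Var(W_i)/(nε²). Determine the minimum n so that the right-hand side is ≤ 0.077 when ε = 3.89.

46

Require 52.49/(n·3.89²) ≤ 0.077, i.e. n ≥ 52.49/(0.077·3.89²) = 45.049.
The smallest integer n is 46.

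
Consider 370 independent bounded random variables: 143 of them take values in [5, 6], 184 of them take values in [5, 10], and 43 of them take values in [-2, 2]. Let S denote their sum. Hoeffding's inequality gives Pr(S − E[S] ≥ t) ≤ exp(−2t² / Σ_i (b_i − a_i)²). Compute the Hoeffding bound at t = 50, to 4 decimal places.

0.3983

Σ(b_i − a_i)² = 143·1² + 184·5² + 43·4² = 5431.
Exponent = 2·50² / 5431 = 0.92064.
Bound = exp(−0.92064) = 0.39826.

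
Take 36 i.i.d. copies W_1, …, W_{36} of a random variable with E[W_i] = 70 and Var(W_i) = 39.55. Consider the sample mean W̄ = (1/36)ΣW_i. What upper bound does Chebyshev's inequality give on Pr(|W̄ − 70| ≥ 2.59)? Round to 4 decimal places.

0.1638

Var(W̄) = Var(W_i)/n = 39.55/36 = 1.0986.
Chebyshev: Pr(|W̄ − 70| ≥ 2.59) ≤ Var(W̄)/(2.59)² = 39.55/(36·2.59²) = 0.1638.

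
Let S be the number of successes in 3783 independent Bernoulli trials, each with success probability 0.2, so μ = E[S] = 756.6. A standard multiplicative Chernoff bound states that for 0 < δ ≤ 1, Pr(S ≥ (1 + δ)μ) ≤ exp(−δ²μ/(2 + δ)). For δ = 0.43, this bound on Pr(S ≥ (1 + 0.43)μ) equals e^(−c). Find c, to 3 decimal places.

57.570

c = δ²μ/(2 + δ) = 0.43²·756.6/(2 + 0.43) = 57.5701.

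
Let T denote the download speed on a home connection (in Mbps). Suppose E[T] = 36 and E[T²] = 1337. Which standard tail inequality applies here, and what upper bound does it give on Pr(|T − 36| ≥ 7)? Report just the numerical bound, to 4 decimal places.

0.8367

The first two moments determine the variance, so Chebyshev's inequality is the sharpest standard bound available.
Var(T) = E[T²] − (E[T])² = 1337 − 1296 = 41.
Chebyshev's inequality: Pr(|T − μ| ≥ t) ≤ Var(T)/t² = 41/49 = 0.8367.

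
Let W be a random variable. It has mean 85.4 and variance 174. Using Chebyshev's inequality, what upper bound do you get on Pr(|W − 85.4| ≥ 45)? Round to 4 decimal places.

Chebyshev: Pr(|W − μ| ≥ t) ≤ Var(W)/t².
Bound = 174 / 2025 = 0.0859.

0.0859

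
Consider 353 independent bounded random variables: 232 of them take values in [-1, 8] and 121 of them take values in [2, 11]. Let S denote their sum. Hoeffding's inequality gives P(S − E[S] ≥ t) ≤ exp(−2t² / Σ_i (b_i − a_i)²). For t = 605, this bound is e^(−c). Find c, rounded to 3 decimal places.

25.602

Σ(b_i − a_i)² = 232·9² + 121·9² = 28593.
c = 2t² / 28593 = 2·605² / 28593 = 25.6024.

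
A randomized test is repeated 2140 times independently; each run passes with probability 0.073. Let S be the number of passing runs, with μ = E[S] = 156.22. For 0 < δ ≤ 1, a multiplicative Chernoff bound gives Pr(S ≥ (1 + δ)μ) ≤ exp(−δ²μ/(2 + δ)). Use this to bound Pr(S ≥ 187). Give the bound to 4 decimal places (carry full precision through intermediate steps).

Write 187 = (1 + δ)μ, so δ = 187/156.22 − 1 = 0.1970298…
Then the exponent is δ²μ/(2 + δ) = (187 − μ)² / (μ·(2 + δ)) = 2.760353.
Bound = exp(−2.760353) = 0.06327.

0.0633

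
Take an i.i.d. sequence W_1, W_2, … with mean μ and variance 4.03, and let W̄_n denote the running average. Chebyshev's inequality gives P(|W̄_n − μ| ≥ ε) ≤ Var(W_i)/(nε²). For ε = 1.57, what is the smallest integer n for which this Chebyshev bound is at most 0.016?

103

Require 4.03/(n·1.57²) ≤ 0.016, i.e. n ≥ 4.03/(0.016·1.57²) = 102.185.
The smallest integer n is 103.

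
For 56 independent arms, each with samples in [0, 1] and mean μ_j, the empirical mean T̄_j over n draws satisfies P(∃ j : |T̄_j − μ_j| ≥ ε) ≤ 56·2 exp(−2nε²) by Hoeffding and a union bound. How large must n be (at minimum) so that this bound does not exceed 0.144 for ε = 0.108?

286

Need 2·56·exp(−2nε²) ≤ 0.144, i.e. exp(−2nε²) ≤ 0.144/112.
So 2nε² ≥ ln(112/0.144) = 6.656441.
Hence n ≥ 6.656441/(2·0.108²) = 285.341.
The smallest integer n is 286.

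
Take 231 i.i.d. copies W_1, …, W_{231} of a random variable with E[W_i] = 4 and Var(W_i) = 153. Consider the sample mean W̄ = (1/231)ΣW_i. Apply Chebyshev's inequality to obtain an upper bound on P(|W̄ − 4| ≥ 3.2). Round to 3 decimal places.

0.065

Var(W̄) = Var(W_i)/n = 153/231 = 0.66234.
Chebyshev: P(|W̄ − 4| ≥ 3.2) ≤ Var(W̄)/(3.2)² = 153/(231·3.2²) = 0.0647.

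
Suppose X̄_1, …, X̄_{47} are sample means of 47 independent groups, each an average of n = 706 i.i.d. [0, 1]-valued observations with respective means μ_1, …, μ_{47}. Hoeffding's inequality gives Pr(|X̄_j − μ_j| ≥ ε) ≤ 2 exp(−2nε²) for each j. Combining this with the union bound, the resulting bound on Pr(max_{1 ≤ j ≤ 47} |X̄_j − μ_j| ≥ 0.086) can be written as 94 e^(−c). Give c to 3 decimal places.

Union bound over the 47 events: Pr(max_{1 ≤ j ≤ 47} |X̄_j − μ_j| ≥ 0.086) ≤ 47·2·exp(−2nε²) = 94 exp(−2·706·0.086²).
So c = 2·706·0.086² = 10.4432.

10.443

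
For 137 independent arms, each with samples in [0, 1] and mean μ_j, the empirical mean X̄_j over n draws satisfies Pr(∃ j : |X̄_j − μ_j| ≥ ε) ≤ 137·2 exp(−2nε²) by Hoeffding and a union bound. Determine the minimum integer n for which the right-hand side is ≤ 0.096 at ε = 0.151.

175

Need 2·137·exp(−2nε²) ≤ 0.096, i.e. exp(−2nε²) ≤ 0.096/274.
So 2nε² ≥ ln(274/0.096) = 7.956535.
Hence n ≥ 7.956535/(2·0.151²) = 174.478.
The smallest integer n is 175.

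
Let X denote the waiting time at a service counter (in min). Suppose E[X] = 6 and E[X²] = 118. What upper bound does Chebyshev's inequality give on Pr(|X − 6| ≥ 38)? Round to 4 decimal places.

0.0568

Var(X) = E[X²] − (E[X])² = 118 − 36 = 82.
Chebyshev's inequality: Pr(|X − μ| ≥ t) ≤ Var(X)/t² = 82/1444 = 0.0568.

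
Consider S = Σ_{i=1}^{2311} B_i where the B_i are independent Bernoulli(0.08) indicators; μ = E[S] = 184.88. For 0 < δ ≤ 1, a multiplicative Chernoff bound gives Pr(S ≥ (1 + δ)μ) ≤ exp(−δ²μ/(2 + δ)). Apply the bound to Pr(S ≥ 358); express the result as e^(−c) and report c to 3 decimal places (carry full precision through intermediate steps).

Write 358 = (1 + δ)μ, so δ = 358/184.88 − 1 = 0.9363912…
Then the exponent is δ²μ/(2 + δ) = (358 − μ)² / (μ·(2 + δ)) = 55.206555.

55.207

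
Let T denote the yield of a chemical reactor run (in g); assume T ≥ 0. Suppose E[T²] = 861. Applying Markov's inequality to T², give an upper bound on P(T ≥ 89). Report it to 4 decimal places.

0.1087

Since T ≥ 0, the event {T ≥ 89} is the same as {T² ≥ 7921}.
Markov's inequality applied to T² gives P(T² ≥ 7921) ≤ E[T²]/7921 = 861/7921 = 0.1087.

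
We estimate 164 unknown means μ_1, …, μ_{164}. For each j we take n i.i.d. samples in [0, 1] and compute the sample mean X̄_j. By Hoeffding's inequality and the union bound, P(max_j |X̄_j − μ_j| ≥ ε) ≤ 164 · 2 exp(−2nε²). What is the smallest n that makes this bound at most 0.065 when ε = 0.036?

Need 2·164·exp(−2nε²) ≤ 0.065, i.e. exp(−2nε²) ≤ 0.065/328.
So 2nε² ≥ ln(328/0.065) = 8.526382.
Hence n ≥ 8.526382/(2·0.036²) = 3289.499.
The smallest integer n is 3290.

3290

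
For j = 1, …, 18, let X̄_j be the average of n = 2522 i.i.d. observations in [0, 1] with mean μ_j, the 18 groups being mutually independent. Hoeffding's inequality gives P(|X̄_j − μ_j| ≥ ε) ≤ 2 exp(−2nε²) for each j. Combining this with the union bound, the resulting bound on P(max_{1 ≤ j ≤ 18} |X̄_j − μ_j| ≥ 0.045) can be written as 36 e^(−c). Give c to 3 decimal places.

10.214

Union bound over the 18 events: P(max_{1 ≤ j ≤ 18} |X̄_j − μ_j| ≥ 0.045) ≤ 18·2·exp(−2nε²) = 36 exp(−2·2522·0.045²).
So c = 2·2522·0.045² = 10.2141.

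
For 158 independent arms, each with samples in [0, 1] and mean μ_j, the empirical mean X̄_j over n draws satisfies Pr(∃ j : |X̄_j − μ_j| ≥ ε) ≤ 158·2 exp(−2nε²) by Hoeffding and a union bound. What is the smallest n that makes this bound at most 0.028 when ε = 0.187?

Need 2·158·exp(−2nε²) ≤ 0.028, i.e. exp(−2nε²) ≤ 0.028/316.
So 2nε² ≥ ln(316/0.028) = 9.331293.
Hence n ≥ 9.331293/(2·0.187²) = 133.422.
The smallest integer n is 134.

134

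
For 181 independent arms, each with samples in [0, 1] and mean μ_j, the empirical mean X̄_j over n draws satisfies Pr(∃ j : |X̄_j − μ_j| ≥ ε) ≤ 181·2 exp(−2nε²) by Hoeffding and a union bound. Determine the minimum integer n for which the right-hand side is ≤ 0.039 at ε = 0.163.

Need 2·181·exp(−2nε²) ≤ 0.039, i.e. exp(−2nε²) ≤ 0.039/362.
So 2nε² ≥ ln(362/0.039) = 9.135838.
Hence n ≥ 9.135838/(2·0.163²) = 171.927.
The smallest integer n is 172.

172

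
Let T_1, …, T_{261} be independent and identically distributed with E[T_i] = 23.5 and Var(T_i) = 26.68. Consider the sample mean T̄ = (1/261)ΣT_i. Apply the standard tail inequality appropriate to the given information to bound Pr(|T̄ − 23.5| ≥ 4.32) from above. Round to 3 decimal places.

0.005

With mean and variance of each term known, Chebyshev's inequality bounds the deviation of the sum (or sample mean).
Var(T̄) = Var(T_i)/n = 26.68/261 = 0.10222.
Chebyshev: Pr(|T̄ − 23.5| ≥ 4.32) ≤ Var(T̄)/(4.32)² = 26.68/(261·4.32²) = 0.0055.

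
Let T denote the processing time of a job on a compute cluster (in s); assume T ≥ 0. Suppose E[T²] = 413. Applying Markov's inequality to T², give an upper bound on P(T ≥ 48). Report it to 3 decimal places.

Since T ≥ 0, the event {T ≥ 48} is the same as {T² ≥ 2304}.
Markov's inequality applied to T² gives P(T² ≥ 2304) ≤ E[T²]/2304 = 413/2304 = 0.1793.

0.179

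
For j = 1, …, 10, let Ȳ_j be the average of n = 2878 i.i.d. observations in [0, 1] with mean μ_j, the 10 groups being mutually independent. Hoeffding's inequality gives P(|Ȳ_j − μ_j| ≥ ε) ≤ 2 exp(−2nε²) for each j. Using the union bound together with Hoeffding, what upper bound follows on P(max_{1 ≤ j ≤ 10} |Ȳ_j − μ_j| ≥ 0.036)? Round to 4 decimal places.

0.0115

Per-experiment Hoeffding bound: 2·exp(−2·2878·0.036²) = 2·exp(−7.45978) = 0.0011516.
Union bound over 10 events: 10·0.0011516 = 0.01152.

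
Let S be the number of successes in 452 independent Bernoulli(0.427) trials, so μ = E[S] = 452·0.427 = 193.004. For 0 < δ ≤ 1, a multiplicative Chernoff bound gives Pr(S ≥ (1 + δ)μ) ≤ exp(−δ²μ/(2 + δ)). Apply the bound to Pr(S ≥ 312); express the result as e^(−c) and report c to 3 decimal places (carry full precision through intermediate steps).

Write 312 = (1 + δ)μ, so δ = 312/193.004 − 1 = 0.6165468…
Then the exponent is δ²μ/(2 + δ) = (312 − μ)² / (μ·(2 + δ)) = 28.039477.

28.039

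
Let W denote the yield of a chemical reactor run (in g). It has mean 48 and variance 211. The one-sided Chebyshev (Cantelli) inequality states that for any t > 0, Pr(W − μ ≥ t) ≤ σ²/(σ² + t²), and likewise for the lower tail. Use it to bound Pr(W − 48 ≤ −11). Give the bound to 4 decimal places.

Here σ² = 211 and t = 11, so σ² + t² = 332.
Cantelli's bound: 211/332 = 0.6355.

0.6355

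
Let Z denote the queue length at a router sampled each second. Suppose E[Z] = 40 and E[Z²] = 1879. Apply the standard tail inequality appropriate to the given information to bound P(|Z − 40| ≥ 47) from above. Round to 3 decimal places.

The first two moments determine the variance, so Chebyshev's inequality is the sharpest standard bound available.
Var(Z) = E[Z²] − (E[Z])² = 1879 − 1600 = 279.
Chebyshev's inequality: P(|Z − μ| ≥ t) ≤ Var(Z)/t² = 279/2209 = 0.1263.

0.126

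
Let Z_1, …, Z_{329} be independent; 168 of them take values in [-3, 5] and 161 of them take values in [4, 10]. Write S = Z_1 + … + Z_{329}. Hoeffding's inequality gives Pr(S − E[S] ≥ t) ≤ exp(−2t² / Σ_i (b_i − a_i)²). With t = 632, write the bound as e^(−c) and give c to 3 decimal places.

48.275

Σ(b_i − a_i)² = 168·8² + 161·6² = 16548.
c = 2t² / 16548 = 2·632² / 16548 = 48.2746.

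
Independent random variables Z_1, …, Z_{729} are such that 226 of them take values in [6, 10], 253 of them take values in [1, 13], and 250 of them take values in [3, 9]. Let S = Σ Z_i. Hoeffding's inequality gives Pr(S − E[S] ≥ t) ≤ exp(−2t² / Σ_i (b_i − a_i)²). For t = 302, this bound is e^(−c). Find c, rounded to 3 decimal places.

Σ(b_i − a_i)² = 226·4² + 253·12² + 250·6² = 49048.
c = 2t² / 49048 = 2·302² / 49048 = 3.7190.

3.719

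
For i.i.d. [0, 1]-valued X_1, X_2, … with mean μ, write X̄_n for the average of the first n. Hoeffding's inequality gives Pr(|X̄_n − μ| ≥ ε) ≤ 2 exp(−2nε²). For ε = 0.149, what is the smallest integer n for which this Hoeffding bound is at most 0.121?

Require 2·exp(−2nε²) ≤ 0.121, i.e. 2nε² ≥ ln(2/0.121) = 2.805112.
So n ≥ 2.805112 / (2·0.149²) = 63.175.
The smallest integer n is 64.

64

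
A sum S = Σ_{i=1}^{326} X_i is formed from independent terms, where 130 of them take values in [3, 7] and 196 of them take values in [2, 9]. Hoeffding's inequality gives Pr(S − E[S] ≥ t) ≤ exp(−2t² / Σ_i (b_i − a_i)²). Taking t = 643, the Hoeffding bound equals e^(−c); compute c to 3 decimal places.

Σ(b_i − a_i)² = 130·4² + 196·7² = 11684.
c = 2t² / 11684 = 2·643² / 11684 = 70.7718.

70.772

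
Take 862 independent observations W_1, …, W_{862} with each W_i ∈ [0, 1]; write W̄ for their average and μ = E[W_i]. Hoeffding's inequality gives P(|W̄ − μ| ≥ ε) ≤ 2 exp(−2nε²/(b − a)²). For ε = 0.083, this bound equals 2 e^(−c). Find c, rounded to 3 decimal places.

c = 2nε²/(b − a)² = 2·862·0.083² / 1² = 11.8766.

11.877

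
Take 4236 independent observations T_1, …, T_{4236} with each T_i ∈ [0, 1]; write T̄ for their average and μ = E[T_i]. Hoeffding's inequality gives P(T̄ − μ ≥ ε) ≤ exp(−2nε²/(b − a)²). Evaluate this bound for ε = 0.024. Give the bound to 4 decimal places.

Exponent: 2nε²/(b − a)² = 2·4236·0.024² / 1² = 4.87987.
Bound = exp(−4.87987) = 0.00760.

0.0076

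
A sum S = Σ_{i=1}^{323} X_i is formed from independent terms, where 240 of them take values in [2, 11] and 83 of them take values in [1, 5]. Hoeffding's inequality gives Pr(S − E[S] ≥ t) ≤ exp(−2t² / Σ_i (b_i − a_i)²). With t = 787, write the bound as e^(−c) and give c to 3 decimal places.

Σ(b_i − a_i)² = 240·9² + 83·4² = 20768.
c = 2t² / 20768 = 2·787² / 20768 = 59.6465.

59.646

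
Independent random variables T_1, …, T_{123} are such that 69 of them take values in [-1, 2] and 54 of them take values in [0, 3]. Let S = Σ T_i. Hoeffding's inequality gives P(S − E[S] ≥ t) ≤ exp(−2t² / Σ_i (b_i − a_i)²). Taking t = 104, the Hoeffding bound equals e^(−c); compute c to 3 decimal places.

19.541

Σ(b_i − a_i)² = 69·3² + 54·3² = 1107.
c = 2t² / 1107 = 2·104² / 1107 = 19.5411.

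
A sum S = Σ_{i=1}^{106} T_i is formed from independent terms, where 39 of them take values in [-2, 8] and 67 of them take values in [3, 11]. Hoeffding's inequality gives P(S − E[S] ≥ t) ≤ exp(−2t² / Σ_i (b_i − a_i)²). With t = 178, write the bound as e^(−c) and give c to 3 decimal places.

Σ(b_i − a_i)² = 39·10² + 67·8² = 8188.
c = 2t² / 8188 = 2·178² / 8188 = 7.7391.

7.739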